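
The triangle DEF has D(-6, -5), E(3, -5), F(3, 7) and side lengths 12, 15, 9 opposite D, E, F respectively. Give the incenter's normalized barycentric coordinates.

The incenter has barycentric coordinates proportional to the opposite side lengths: (12 : 15 : 9).
Normalizing by 12+15+9 = 36 gives (1/3, 5/12, 1/4).

(1/3, 5/12, 1/4)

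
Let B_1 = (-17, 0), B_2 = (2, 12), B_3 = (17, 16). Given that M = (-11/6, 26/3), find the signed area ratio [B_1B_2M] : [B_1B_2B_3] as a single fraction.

[B_1B_2B_3] = ½·((-17)·(12−16) + 2·(16−0) + 17·(0−12)) = ½·(68 + 32 − 204) = -52.
[B_1B_2M] = ½·((-17)·(12−(26/3)) + 2·(26/3−0) + (-11/6)·(0−12)) = ½·(-170/3 + 52/3 + 22) = -26/3, so the ratio is (-26/3)/(-52) = 1/6.

1/6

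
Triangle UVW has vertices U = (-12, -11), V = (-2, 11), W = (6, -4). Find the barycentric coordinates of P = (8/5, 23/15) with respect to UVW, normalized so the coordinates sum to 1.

Signed area of the reference triangle: [UVW] = ½·((-12)·(11−(-4)) + (-2)·(-4−(-11)) + 6·(-11−11)) = ½·(-180 − 14 − 132) = -163.
[PVW] = ½·((8/5)·(11−(-4)) + (-2)·(-4−(23/15)) + 6·(23/15−11)) = ½·(24 + 166/15 − 284/5) = -163/15, so the U-coordinate is (-163/15)/(-163) = 1/15.
[UPW] = ½·((-12)·(23/15−(-4)) + (8/5)·(-4−(-11)) + 6·(-11−(23/15))) = ½·(-332/5 + 56/5 − 376/5) = -326/5, so the V-coordinate is 2/5.
[UVP] = ½·((-12)·(11−(23/15)) + (-2)·(23/15−(-11)) + (8/5)·(-11−11)) = ½·(-568/5 − 376/15 − 176/5) = -1304/15, so the W-coordinate is 8/15.
Check: 1/15 + 2/5 + 8/15 = 1.

(1/15, 2/5, 8/15)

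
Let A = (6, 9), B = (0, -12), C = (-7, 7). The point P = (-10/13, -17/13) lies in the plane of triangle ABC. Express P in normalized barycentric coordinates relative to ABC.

(3/13, 6/13, 4/13)

Signed area of the reference triangle: [ABC] = ½·(6·(-12−7) + 0·(7−9) + (-7)·(9−(-12))) = ½·(-114 + 0 − 147) = -261/2.
[PBC] = ½·((-10/13)·(-12−7) + 0·(7−(-17/13)) + (-7)·(-17/13−(-12))) = ½·(190/13 + 0 − 973/13) = -783/26, so the A-coordinate is (-783/26)/(-261/2) = 3/13.
[APC] = ½·(6·(-17/13−7) + (-10/13)·(7−9) + (-7)·(9−(-17/13))) = ½·(-648/13 + 20/13 − 938/13) = -783/13, so the B-coordinate is 6/13.
[ABP] = ½·(6·(-12−(-17/13)) + 0·(-17/13−9) + (-10/13)·(9−(-12))) = ½·(-834/13 + 0 − 210/13) = -522/13, so the C-coordinate is 4/13.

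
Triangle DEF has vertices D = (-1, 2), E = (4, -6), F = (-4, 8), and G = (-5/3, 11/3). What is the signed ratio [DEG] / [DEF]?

1/2

[DEF] = ½·((-1)·(-6−8) + 4·(8−2) + (-4)·(2−(-6))) = ½·(14 + 24 − 32) = 3.
[DEG] = ½·((-1)·(-6−(11/3)) + 4·(11/3−2) + (-5/3)·(2−(-6))) = ½·(29/3 + 20/3 − 40/3) = 3/2, so the ratio is (3/2)/3 = 1/2.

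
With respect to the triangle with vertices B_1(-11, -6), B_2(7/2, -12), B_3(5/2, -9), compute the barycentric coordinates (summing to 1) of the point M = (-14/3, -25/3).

Signed area of the reference triangle: [B_1B_2B_3] = ½·((-11)·(-12−(-9)) + (7/2)·(-9−(-6)) + (5/2)·(-6−(-12))) = ½·(33 − 21/2 + 15) = 75/4.
[MB_2B_3] = ½·((-14/3)·(-12−(-9)) + (7/2)·(-9−(-25/3)) + (5/2)·(-25/3−(-12))) = ½·(14 − 7/3 + 55/6) = 125/12, so the B_1-coordinate is (125/12)/(75/4) = 5/9.
[B_1MB_3] = ½·((-11)·(-25/3−(-9)) + (-14/3)·(-9−(-6)) + (5/2)·(-6−(-25/3))) = ½·(-22/3 + 14 + 35/6) = 25/4, so the B_2-coordinate is 1/3.
[B_1B_2M] = ½·((-11)·(-12−(-25/3)) + (7/2)·(-25/3−(-6)) + (-14/3)·(-6−(-12))) = ½·(121/3 − 49/6 − 28) = 25/12, so the B_3-coordinate is 1/9.

(5/9, 1/3, 1/9)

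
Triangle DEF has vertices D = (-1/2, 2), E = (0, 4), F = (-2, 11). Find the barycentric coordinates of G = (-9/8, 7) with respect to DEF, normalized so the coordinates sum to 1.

Signed area of the reference triangle: [DEF] = ½·((-1/2)·(4−11) + 0·(11−2) + (-2)·(2−4)) = ½·(7/2 + 0 + 4) = 15/4.
[GEF] = ½·((-9/8)·(4−11) + 0·(11−7) + (-2)·(7−4)) = ½·(63/8 + 0 − 6) = 15/16, so the D-coordinate is (15/16)/(15/4) = 1/4.
[DGF] = ½·((-1/2)·(7−11) + (-9/8)·(11−2) + (-2)·(2−7)) = ½·(2 − 81/8 + 10) = 15/16, so the E-coordinate is 1/4.
[DEG] = ½·((-1/2)·(4−7) + 0·(7−2) + (-9/8)·(2−4)) = ½·(3/2 + 0 + 9/4) = 15/8, so the F-coordinate is 1/2.

(1/4, 1/4, 1/2)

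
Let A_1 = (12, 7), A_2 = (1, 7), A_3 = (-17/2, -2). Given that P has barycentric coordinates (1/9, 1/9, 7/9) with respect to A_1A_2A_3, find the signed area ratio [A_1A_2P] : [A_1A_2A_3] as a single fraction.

The signed ratio [A_1A_2P]/[A_1A_2A_3] equals the barycentric coordinate of P at vertex A_3, which is 7/9.

7/9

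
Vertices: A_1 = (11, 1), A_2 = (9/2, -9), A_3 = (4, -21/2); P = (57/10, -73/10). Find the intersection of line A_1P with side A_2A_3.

Barycentric coordinates of P with respect to A_1A_2A_3: (1/5, 3/5, 1/5).
On side A_2A_3 the A_1-coordinate is zero; dropping P's A_1-weight 1/5 and renormalizing the remaining 3/5 : 1/5 gives weights 3/4, 1/4 on A_2, A_3.
Q = (3/4)·(9/2, -9) + (1/4)·(4, -21/2) = (35/8, -75/8).

(35/8, -75/8)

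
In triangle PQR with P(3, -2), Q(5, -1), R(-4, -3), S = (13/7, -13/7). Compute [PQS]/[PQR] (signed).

2/7

[PQR] = ½·(3·(-1−(-3)) + 5·(-3−(-2)) + (-4)·(-2−(-1))) = ½·(6 − 5 + 4) = 5/2.
[PQS] = ½·(3·(-1−(-13/7)) + 5·(-13/7−(-2)) + (13/7)·(-2−(-1))) = ½·(18/7 + 5/7 − 13/7) = 5/7, so the ratio is (5/7)/(5/2) = 2/7.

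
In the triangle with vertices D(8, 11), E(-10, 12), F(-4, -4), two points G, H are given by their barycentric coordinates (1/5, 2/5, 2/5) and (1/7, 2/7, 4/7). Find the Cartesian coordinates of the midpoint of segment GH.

Barycentric coordinates of the midpoint are the average: (6/35, 12/35, 17/35).
Converting: (6/35)·D + (12/35)·E + (17/35)·F = (-4, 142/35).

(-4, 142/35)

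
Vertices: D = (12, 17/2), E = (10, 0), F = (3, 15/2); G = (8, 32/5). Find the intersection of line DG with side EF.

Barycentric coordinates of G with respect to DEF: (2/5, 1/5, 2/5).
On side EF the D-coordinate is zero; dropping G's D-weight 2/5 and renormalizing the remaining 1/5 : 2/5 gives weights 1/3, 2/3 on E, F.
H = (1/3)·(10, 0) + (2/3)·(3, 15/2) = (16/3, 5).

(16/3, 5)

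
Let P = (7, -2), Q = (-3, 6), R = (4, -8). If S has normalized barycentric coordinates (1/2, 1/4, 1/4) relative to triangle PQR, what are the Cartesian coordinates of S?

(15/4, -3/2)

S = (1/2)·P + (1/4)·Q + (1/4)·R.
x-coordinate: (1/2)·7 + (1/4)·(-3) + (1/4)·4 = 15/4.
y-coordinate: (1/2)·(-2) + (1/4)·6 + (1/4)·(-8) = -3/2.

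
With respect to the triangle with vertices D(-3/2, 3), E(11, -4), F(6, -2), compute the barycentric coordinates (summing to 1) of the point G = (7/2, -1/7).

Signed area of the reference triangle: [DEF] = ½·((-3/2)·(-4−(-2)) + 11·(-2−3) + 6·(3−(-4))) = ½·(3 − 55 + 42) = -5.
[GEF] = ½·((7/2)·(-4−(-2)) + 11·(-2−(-1/7)) + 6·(-1/7−(-4))) = ½·(-7 − 143/7 + 162/7) = -15/7, so the D-coordinate is (-15/7)/(-5) = 3/7.
[DGF] = ½·((-3/2)·(-1/7−(-2)) + (7/2)·(-2−3) + 6·(3−(-1/7))) = ½·(-39/14 − 35/2 + 132/7) = -5/7, so the E-coordinate is 1/7.
[DEG] = ½·((-3/2)·(-4−(-1/7)) + 11·(-1/7−3) + (7/2)·(3−(-4))) = ½·(81/14 − 242/7 + 49/2) = -15/7, so the F-coordinate is 3/7.
Check: 3/7 + 1/7 + 3/7 = 1.

(3/7, 1/7, 3/7)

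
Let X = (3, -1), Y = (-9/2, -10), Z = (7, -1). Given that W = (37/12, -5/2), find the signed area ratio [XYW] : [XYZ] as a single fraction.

1/3

[XYZ] = ½·(3·(-10−(-1)) + (-9/2)·(-1−(-1)) + 7·(-1−(-10))) = ½·(-27 + 0 + 63) = 18.
[XYW] = ½·(3·(-10−(-5/2)) + (-9/2)·(-5/2−(-1)) + (37/12)·(-1−(-10))) = ½·(-45/2 + 27/4 + 111/4) = 6, so the ratio is 6/18 = 1/3.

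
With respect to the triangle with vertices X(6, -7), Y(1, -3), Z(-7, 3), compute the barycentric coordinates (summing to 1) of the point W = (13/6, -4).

(1/2, 1/3, 1/6)

Signed area of the reference triangle: [XYZ] = ½·(6·(-3−3) + 1·(3−(-7)) + (-7)·(-7−(-3))) = ½·(-36 + 10 + 28) = 1.
[WYZ] = ½·((13/6)·(-3−3) + 1·(3−(-4)) + (-7)·(-4−(-3))) = ½·(-13 + 7 + 7) = 1/2, so the X-coordinate is (1/2)/1 = 1/2.
[XWZ] = ½·(6·(-4−3) + (13/6)·(3−(-7)) + (-7)·(-7−(-4))) = ½·(-42 + 65/3 + 21) = 1/3, so the Y-coordinate is 1/3.
[XYW] = ½·(6·(-3−(-4)) + 1·(-4−(-7)) + (13/6)·(-7−(-3))) = ½·(6 + 3 − 26/3) = 1/6, so the Z-coordinate is 1/6.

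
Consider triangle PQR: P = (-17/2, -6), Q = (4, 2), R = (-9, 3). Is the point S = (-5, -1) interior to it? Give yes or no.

yes

Barycentric coordinates of S: (96/233, 68/233, 69/233).
The three coordinates are positive, positive, positive; a point is interior exactly when all three are positive.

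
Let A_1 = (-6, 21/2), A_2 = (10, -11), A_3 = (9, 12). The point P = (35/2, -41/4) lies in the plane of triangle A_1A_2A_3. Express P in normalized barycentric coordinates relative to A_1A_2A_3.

Signed area of the reference triangle: [A_1A_2A_3] = ½·((-6)·(-11−12) + 10·(12−(21/2)) + 9·(21/2−(-11))) = ½·(138 + 15 + 387/2) = 693/4.
[PA_2A_3] = ½·((35/2)·(-11−12) + 10·(12−(-41/4)) + 9·(-41/4−(-11))) = ½·(-805/2 + 445/2 + 27/4) = -693/8, so the A_1-coordinate is (-693/8)/(693/4) = -1/2.
[A_1PA_3] = ½·((-6)·(-41/4−12) + (35/2)·(12−(21/2)) + 9·(21/2−(-41/4))) = ½·(267/2 + 105/4 + 747/4) = 693/4, so the A_2-coordinate is 1.
[A_1A_2P] = ½·((-6)·(-11−(-41/4)) + 10·(-41/4−(21/2)) + (35/2)·(21/2−(-11))) = ½·(9/2 − 415/2 + 1505/4) = 693/8, so the A_3-coordinate is 1/2.
Check: -1/2 + 1 + 1/2 = 1.

(-1/2, 1, 1/2)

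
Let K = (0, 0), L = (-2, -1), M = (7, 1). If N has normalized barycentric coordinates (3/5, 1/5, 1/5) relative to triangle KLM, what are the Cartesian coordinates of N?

(1, 0)

N = (3/5)·K + (1/5)·L + (1/5)·M.
x-coordinate: (3/5)·0 + (1/5)·(-2) + (1/5)·7 = 1.
y-coordinate: (3/5)·0 + (1/5)·(-1) + (1/5)·1 = 0.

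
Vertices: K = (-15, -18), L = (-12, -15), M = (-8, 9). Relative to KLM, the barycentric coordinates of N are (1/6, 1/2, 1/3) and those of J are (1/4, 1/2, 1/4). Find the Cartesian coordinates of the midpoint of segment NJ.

(-275/24, -69/8)

Barycentric coordinates of the midpoint are the average: (5/24, 1/2, 7/24).
Converting: (5/24)·K + (1/2)·L + (7/24)·M = (-275/24, -69/8).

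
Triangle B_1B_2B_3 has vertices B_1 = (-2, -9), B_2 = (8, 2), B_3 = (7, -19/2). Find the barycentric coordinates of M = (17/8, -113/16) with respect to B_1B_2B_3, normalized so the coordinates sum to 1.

Signed area of the reference triangle: [B_1B_2B_3] = ½·((-2)·(2−(-19/2)) + 8·(-19/2−(-9)) + 7·(-9−2)) = ½·(-23 − 4 − 77) = -52.
[MB_2B_3] = ½·((17/8)·(2−(-19/2)) + 8·(-19/2−(-113/16)) + 7·(-113/16−2)) = ½·(391/16 − 39/2 − 1015/16) = -117/4, so the B_1-coordinate is (-117/4)/(-52) = 9/16.
[B_1MB_3] = ½·((-2)·(-113/16−(-19/2)) + (17/8)·(-19/2−(-9)) + 7·(-9−(-113/16))) = ½·(-39/8 − 17/16 − 217/16) = -39/4, so the B_2-coordinate is 3/16.
[B_1B_2M] = ½·((-2)·(2−(-113/16)) + 8·(-113/16−(-9)) + (17/8)·(-9−2)) = ½·(-145/8 + 31/2 − 187/8) = -13, so the B_3-coordinate is 1/4.
Check: 9/16 + 3/16 + 1/4 = 1.

(9/16, 3/16, 1/4)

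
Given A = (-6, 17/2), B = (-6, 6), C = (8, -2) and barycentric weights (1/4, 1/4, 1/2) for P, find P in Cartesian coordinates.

P = (1/4)·A + (1/4)·B + (1/2)·C.
x-coordinate: (1/4)·(-6) + (1/4)·(-6) + (1/2)·8 = 1.
y-coordinate: (1/4)·(17/2) + (1/4)·6 + (1/2)·(-2) = 21/8.

(1, 21/8)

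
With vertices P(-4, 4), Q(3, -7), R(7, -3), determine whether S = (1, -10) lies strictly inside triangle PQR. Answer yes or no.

no

Barycentric coordinates of S: (-1/18, 119/72, -43/72).
The three coordinates are negative, positive, negative; a point is interior exactly when all three are positive.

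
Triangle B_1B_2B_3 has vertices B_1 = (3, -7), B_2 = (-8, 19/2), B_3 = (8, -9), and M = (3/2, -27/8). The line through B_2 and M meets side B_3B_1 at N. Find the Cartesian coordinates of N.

Barycentric coordinates of M with respect to B_1B_2B_3: (1/2, 1/4, 1/4).
On side B_3B_1 the B_2-coordinate is zero; dropping M's B_2-weight 1/4 and renormalizing the remaining 1/4 : 1/2 gives weights 1/3, 2/3 on B_3, B_1.
N = (1/3)·(8, -9) + (2/3)·(3, -7) = (14/3, -23/3).

(14/3, -23/3)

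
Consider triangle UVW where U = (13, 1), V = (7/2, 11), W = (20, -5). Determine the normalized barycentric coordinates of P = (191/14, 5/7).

Signed area of the reference triangle: [UVW] = ½·(13·(11−(-5)) + (7/2)·(-5−1) + 20·(1−11)) = ½·(208 − 21 − 200) = -13/2.
[PVW] = ½·((191/14)·(11−(-5)) + (7/2)·(-5−(5/7)) + 20·(5/7−11)) = ½·(1528/7 − 20 − 1440/7) = -26/7, so the U-coordinate is (-26/7)/(-13/2) = 4/7.
[UPW] = ½·(13·(5/7−(-5)) + (191/14)·(-5−1) + 20·(1−(5/7))) = ½·(520/7 − 573/7 + 40/7) = -13/14, so the V-coordinate is 1/7.
[UVP] = ½·(13·(11−(5/7)) + (7/2)·(5/7−1) + (191/14)·(1−11)) = ½·(936/7 − 1 − 955/7) = -13/7, so the W-coordinate is 2/7.

(4/7, 1/7, 2/7)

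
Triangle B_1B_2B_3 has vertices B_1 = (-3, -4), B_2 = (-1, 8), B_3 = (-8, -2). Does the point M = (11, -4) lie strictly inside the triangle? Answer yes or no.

no

Barycentric coordinates of M: (51/16, 7/16, -21/8).
The three coordinates are positive, positive, negative; a point is interior exactly when all three are positive.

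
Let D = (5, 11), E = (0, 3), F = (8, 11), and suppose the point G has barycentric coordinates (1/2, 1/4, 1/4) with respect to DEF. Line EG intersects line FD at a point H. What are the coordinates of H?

Line EG meets FD where the E-coordinate vanishes; zeroing G's E-weight and renormalizing leaves F, D-weights 1/4 : 1/2 → (1/3, 2/3).
So H = (1/3)·F + (2/3)·D = (6, 11).

(6, 11)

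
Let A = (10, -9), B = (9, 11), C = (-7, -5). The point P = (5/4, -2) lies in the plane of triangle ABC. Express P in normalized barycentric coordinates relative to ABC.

(1/4, 1/4, 1/2)

Signed area of the reference triangle: [ABC] = ½·(10·(11−(-5)) + 9·(-5−(-9)) + (-7)·(-9−11)) = ½·(160 + 36 + 140) = 168.
[PBC] = ½·((5/4)·(11−(-5)) + 9·(-5−(-2)) + (-7)·(-2−11)) = ½·(20 − 27 + 91) = 42, so the A-coordinate is 42/168 = 1/4.
[APC] = ½·(10·(-2−(-5)) + (5/4)·(-5−(-9)) + (-7)·(-9−(-2))) = ½·(30 + 5 + 49) = 42, so the B-coordinate is 1/4.
[ABP] = ½·(10·(11−(-2)) + 9·(-2−(-9)) + (5/4)·(-9−11)) = ½·(130 + 63 − 25) = 84, so the C-coordinate is 1/2.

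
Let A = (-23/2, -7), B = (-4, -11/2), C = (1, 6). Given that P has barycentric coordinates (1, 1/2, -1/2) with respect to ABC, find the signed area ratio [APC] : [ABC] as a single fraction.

1/2

The signed ratio [APC]/[ABC] equals the barycentric coordinate of P at vertex B, which is 1/2.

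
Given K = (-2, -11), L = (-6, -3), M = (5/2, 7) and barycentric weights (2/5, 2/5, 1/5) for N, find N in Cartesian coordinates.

(-27/10, -21/5)

N = (2/5)·K + (2/5)·L + (1/5)·M.
x-coordinate: (2/5)·(-2) + (2/5)·(-6) + (1/5)·(5/2) = -27/10.
y-coordinate: (2/5)·(-11) + (2/5)·(-3) + (1/5)·7 = -21/5.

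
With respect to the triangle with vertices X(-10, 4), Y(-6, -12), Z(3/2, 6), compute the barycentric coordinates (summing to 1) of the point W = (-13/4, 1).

(1/4, 1/4, 1/2)

Signed area of the reference triangle: [XYZ] = ½·((-10)·(-12−6) + (-6)·(6−4) + (3/2)·(4−(-12))) = ½·(180 − 12 + 24) = 96.
[WYZ] = ½·((-13/4)·(-12−6) + (-6)·(6−1) + (3/2)·(1−(-12))) = ½·(117/2 − 30 + 39/2) = 24, so the X-coordinate is 24/96 = 1/4.
[XWZ] = ½·((-10)·(1−6) + (-13/4)·(6−4) + (3/2)·(4−1)) = ½·(50 − 13/2 + 9/2) = 24, so the Y-coordinate is 1/4.
[XYW] = ½·((-10)·(-12−1) + (-6)·(1−4) + (-13/4)·(4−(-12))) = ½·(130 + 18 − 52) = 48, so the Z-coordinate is 1/2.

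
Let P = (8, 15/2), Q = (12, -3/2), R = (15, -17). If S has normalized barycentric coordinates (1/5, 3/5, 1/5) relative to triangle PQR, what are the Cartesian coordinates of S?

S = (1/5)·P + (3/5)·Q + (1/5)·R.
x-coordinate: (1/5)·8 + (3/5)·12 + (1/5)·15 = 59/5.
y-coordinate: (1/5)·(15/2) + (3/5)·(-3/2) + (1/5)·(-17) = -14/5.

(59/5, -14/5)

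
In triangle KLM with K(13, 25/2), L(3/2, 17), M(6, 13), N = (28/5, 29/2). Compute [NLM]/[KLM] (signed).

1/5

[KLM] = ½·(13·(17−13) + (3/2)·(13−(25/2)) + 6·(25/2−17)) = ½·(52 + 3/4 − 27) = 103/8.
[NLM] = ½·((28/5)·(17−13) + (3/2)·(13−(29/2)) + 6·(29/2−17)) = ½·(112/5 − 9/4 − 15) = 103/40, so the ratio is (103/40)/(103/8) = 1/5.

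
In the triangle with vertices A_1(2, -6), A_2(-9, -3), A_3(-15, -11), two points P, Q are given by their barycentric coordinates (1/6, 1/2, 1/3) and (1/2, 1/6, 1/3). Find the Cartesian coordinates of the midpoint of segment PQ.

Barycentric coordinates of the midpoint are the average: (1/3, 1/3, 1/3).
Converting: (1/3)·A_1 + (1/3)·A_2 + (1/3)·A_3 = (-22/3, -20/3).

(-22/3, -20/3)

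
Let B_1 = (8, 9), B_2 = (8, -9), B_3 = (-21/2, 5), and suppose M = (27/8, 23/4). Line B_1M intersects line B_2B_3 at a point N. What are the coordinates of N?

(-13/3, 1/3)

Barycentric coordinates of M with respect to B_1B_2B_3: (5/8, 1/8, 1/4).
On side B_2B_3 the B_1-coordinate is zero; dropping M's B_1-weight 5/8 and renormalizing the remaining 1/8 : 1/4 gives weights 1/3, 2/3 on B_2, B_3.
N = (1/3)·(8, -9) + (2/3)·(-21/2, 5) = (-13/3, 1/3).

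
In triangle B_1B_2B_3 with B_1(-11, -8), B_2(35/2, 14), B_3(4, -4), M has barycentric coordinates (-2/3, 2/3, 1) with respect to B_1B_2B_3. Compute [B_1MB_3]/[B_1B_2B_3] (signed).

The signed ratio [B_1MB_3]/[B_1B_2B_3] equals the barycentric coordinate of M at vertex B_2, which is 2/3.

2/3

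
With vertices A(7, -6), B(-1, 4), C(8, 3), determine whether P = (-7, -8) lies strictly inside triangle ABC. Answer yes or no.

no

Barycentric coordinates of P: (57/41, 62/41, -78/41).
The three coordinates are positive, positive, negative; a point is interior exactly when all three are positive.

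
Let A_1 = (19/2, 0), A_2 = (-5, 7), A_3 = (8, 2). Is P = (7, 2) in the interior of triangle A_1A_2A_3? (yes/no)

yes

Barycentric coordinates of P: (10/37, 4/37, 23/37).
The three coordinates are positive, positive, positive; a point is interior exactly when all three are positive.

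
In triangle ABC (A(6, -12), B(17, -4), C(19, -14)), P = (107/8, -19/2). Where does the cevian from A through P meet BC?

(89/5, -8)

Barycentric coordinates of P with respect to ABC: (3/8, 3/8, 1/4).
On side BC the A-coordinate is zero; dropping P's A-weight 3/8 and renormalizing the remaining 3/8 : 1/4 gives weights 3/5, 2/5 on B, C.
Q = (3/5)·(17, -4) + (2/5)·(19, -14) = (89/5, -8).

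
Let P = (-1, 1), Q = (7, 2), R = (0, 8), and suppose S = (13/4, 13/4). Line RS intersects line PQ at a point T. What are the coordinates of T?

(13/3, 5/3)

Barycentric coordinates of S with respect to PQR: (1/4, 1/2, 1/4).
On side PQ the R-coordinate is zero; dropping S's R-weight 1/4 and renormalizing the remaining 1/4 : 1/2 gives weights 1/3, 2/3 on P, Q.
T = (1/3)·(-1, 1) + (2/3)·(7, 2) = (13/3, 5/3).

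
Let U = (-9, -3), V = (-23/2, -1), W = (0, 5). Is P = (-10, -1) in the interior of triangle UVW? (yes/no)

yes

Barycentric coordinates of P: (9/38, 13/19, 3/38).
The three coordinates are positive, positive, positive; a point is interior exactly when all three are positive.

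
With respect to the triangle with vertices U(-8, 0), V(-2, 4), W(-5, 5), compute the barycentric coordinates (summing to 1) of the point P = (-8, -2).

Signed area of the reference triangle: [UVW] = ½·((-8)·(4−5) + (-2)·(5−0) + (-5)·(0−4)) = ½·(8 − 10 + 20) = 9.
[PVW] = ½·((-8)·(4−5) + (-2)·(5−(-2)) + (-5)·(-2−4)) = ½·(8 − 14 + 30) = 12, so the U-coordinate is 12/9 = 4/3.
[UPW] = ½·((-8)·(-2−5) + (-8)·(5−0) + (-5)·(0−(-2))) = ½·(56 − 40 − 10) = 3, so the V-coordinate is 1/3.
[UVP] = ½·((-8)·(4−(-2)) + (-2)·(-2−0) + (-8)·(0−4)) = ½·(-48 + 4 + 32) = -6, so the W-coordinate is -2/3.
Check: 4/3 + 1/3 − 2/3 = 1.

(4/3, 1/3, -2/3)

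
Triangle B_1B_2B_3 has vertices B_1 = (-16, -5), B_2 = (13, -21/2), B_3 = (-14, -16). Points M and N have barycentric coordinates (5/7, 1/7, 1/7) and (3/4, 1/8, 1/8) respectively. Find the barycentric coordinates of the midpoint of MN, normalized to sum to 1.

Since both coordinate triples sum to 1, the midpoint's barycentrics are the componentwise average.
(5/7+3/4)/2 = 41/56; similarly 15/112 and 15/112.

(41/56, 15/112, 15/112)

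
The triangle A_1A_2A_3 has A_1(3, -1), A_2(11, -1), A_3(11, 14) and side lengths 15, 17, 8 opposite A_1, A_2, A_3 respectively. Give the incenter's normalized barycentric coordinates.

The incenter has barycentric coordinates proportional to the opposite side lengths: (15 : 17 : 8).
Normalizing by 15+17+8 = 40 gives (3/8, 17/40, 1/5).

(3/8, 17/40, 1/5)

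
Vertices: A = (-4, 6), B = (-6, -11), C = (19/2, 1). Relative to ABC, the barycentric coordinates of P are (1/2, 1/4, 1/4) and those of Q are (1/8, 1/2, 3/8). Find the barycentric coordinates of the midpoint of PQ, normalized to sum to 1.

Since both coordinate triples sum to 1, the midpoint's barycentrics are the componentwise average.
(1/2+1/8)/2 = 5/16; similarly 3/8 and 5/16.

(5/16, 3/8, 5/16)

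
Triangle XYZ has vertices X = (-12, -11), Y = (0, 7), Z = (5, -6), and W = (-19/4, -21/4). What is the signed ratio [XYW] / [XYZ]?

1/4

[XYZ] = ½·((-12)·(7−(-6)) + 0·(-6−(-11)) + 5·(-11−7)) = ½·(-156 + 0 − 90) = -123.
[XYW] = ½·((-12)·(7−(-21/4)) + 0·(-21/4−(-11)) + (-19/4)·(-11−7)) = ½·(-147 + 0 + 171/2) = -123/4, so the ratio is (-123/4)/(-123) = 1/4.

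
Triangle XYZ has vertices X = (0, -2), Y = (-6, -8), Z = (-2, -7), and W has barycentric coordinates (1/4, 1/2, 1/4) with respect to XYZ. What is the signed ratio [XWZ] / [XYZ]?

The signed ratio [XWZ]/[XYZ] equals the barycentric coordinate of W at vertex Y, which is 1/2.

1/2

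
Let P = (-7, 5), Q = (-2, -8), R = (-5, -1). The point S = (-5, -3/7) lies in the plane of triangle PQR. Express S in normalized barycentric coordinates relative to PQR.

Signed area of the reference triangle: [PQR] = ½·((-7)·(-8−(-1)) + (-2)·(-1−5) + (-5)·(5−(-8))) = ½·(49 + 12 − 65) = -2.
[SQR] = ½·((-5)·(-8−(-1)) + (-2)·(-1−(-3/7)) + (-5)·(-3/7−(-8))) = ½·(35 + 8/7 − 265/7) = -6/7, so the P-coordinate is (-6/7)/(-2) = 3/7.
[PSR] = ½·((-7)·(-3/7−(-1)) + (-5)·(-1−5) + (-5)·(5−(-3/7))) = ½·(-4 + 30 − 190/7) = -4/7, so the Q-coordinate is 2/7.
[PQS] = ½·((-7)·(-8−(-3/7)) + (-2)·(-3/7−5) + (-5)·(5−(-8))) = ½·(53 + 76/7 − 65) = -4/7, so the R-coordinate is 2/7.
Check: 3/7 + 2/7 + 2/7 = 1.

(3/7, 2/7, 2/7)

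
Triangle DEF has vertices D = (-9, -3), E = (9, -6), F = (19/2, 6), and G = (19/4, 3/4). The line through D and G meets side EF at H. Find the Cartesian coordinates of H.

(28/3, 2)

Barycentric coordinates of G with respect to DEF: (1/4, 1/4, 1/2).
On side EF the D-coordinate is zero; dropping G's D-weight 1/4 and renormalizing the remaining 1/4 : 1/2 gives weights 1/3, 2/3 on E, F.
H = (1/3)·(9, -6) + (2/3)·(19/2, 6) = (28/3, 2).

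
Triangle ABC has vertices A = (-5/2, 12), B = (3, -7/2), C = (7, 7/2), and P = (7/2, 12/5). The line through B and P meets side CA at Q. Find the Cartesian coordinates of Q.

(23/6, 19/3)

Barycentric coordinates of P with respect to ABC: (1/5, 2/5, 2/5).
On side CA the B-coordinate is zero; dropping P's B-weight 2/5 and renormalizing the remaining 2/5 : 1/5 gives weights 2/3, 1/3 on C, A.
Q = (2/3)·(7, 7/2) + (1/3)·(-5/2, 12) = (23/6, 19/3).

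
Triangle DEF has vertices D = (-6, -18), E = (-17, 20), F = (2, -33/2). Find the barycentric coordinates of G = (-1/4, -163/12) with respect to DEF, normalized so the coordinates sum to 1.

Signed area of the reference triangle: [DEF] = ½·((-6)·(20−(-33/2)) + (-17)·(-33/2−(-18)) + 2·(-18−20)) = ½·(-219 − 51/2 − 76) = -641/4.
[GEF] = ½·((-1/4)·(20−(-33/2)) + (-17)·(-33/2−(-163/12)) + 2·(-163/12−20)) = ½·(-73/8 + 595/12 − 403/6) = -641/48, so the D-coordinate is (-641/48)/(-641/4) = 1/12.
[DGF] = ½·((-6)·(-163/12−(-33/2)) + (-1/4)·(-33/2−(-18)) + 2·(-18−(-163/12))) = ½·(-35/2 − 3/8 − 53/6) = -641/48, so the E-coordinate is 1/12.
[DEG] = ½·((-6)·(20−(-163/12)) + (-17)·(-163/12−(-18)) + (-1/4)·(-18−20)) = ½·(-403/2 − 901/12 + 19/2) = -3205/24, so the F-coordinate is 5/6.
Check: 1/12 + 1/12 + 5/6 = 1.

(1/12, 1/12, 5/6)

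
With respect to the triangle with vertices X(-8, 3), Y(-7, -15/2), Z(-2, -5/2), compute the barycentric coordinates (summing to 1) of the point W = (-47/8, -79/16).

(1/8, 5/8, 1/4)

Signed area of the reference triangle: [XYZ] = ½·((-8)·(-15/2−(-5/2)) + (-7)·(-5/2−3) + (-2)·(3−(-15/2))) = ½·(40 + 77/2 − 21) = 115/4.
[WYZ] = ½·((-47/8)·(-15/2−(-5/2)) + (-7)·(-5/2−(-79/16)) + (-2)·(-79/16−(-15/2))) = ½·(235/8 − 273/16 − 41/8) = 115/32, so the X-coordinate is (115/32)/(115/4) = 1/8.
[XWZ] = ½·((-8)·(-79/16−(-5/2)) + (-47/8)·(-5/2−3) + (-2)·(3−(-79/16))) = ½·(39/2 + 517/16 − 127/8) = 575/32, so the Y-coordinate is 5/8.
[XYW] = ½·((-8)·(-15/2−(-79/16)) + (-7)·(-79/16−3) + (-47/8)·(3−(-15/2))) = ½·(41/2 + 889/16 − 987/16) = 115/16, so the Z-coordinate is 1/4.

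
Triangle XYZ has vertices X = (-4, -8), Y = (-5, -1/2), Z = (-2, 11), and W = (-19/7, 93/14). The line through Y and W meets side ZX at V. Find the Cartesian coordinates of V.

(-7/3, 47/6)

Barycentric coordinates of W with respect to XYZ: (1/7, 1/7, 5/7).
On side ZX the Y-coordinate is zero; dropping W's Y-weight 1/7 and renormalizing the remaining 5/7 : 1/7 gives weights 5/6, 1/6 on Z, X.
V = (5/6)·(-2, 11) + (1/6)·(-4, -8) = (-7/3, 47/6).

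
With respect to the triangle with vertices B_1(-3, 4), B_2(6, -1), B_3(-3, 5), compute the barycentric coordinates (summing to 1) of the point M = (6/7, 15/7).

(2/7, 3/7, 2/7)

Signed area of the reference triangle: [B_1B_2B_3] = ½·((-3)·(-1−5) + 6·(5−4) + (-3)·(4−(-1))) = ½·(18 + 6 − 15) = 9/2.
[MB_2B_3] = ½·((6/7)·(-1−5) + 6·(5−(15/7)) + (-3)·(15/7−(-1))) = ½·(-36/7 + 120/7 − 66/7) = 9/7, so the B_1-coordinate is (9/7)/(9/2) = 2/7.
[B_1MB_3] = ½·((-3)·(15/7−5) + (6/7)·(5−4) + (-3)·(4−(15/7))) = ½·(60/7 + 6/7 − 39/7) = 27/14, so the B_2-coordinate is 3/7.
[B_1B_2M] = ½·((-3)·(-1−(15/7)) + 6·(15/7−4) + (6/7)·(4−(-1))) = ½·(66/7 − 78/7 + 30/7) = 9/7, so the B_3-coordinate is 2/7.
Check: 2/7 + 3/7 + 2/7 = 1.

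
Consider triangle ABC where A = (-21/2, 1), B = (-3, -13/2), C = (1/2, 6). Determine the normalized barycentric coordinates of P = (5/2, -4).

(-1/2, 1, 1/2)

Signed area of the reference triangle: [ABC] = ½·((-21/2)·(-13/2−6) + (-3)·(6−1) + (1/2)·(1−(-13/2))) = ½·(525/4 − 15 + 15/4) = 60.
[PBC] = ½·((5/2)·(-13/2−6) + (-3)·(6−(-4)) + (1/2)·(-4−(-13/2))) = ½·(-125/4 − 30 + 5/4) = -30, so the A-coordinate is (-30)/60 = -1/2.
[APC] = ½·((-21/2)·(-4−6) + (5/2)·(6−1) + (1/2)·(1−(-4))) = ½·(105 + 25/2 + 5/2) = 60, so the B-coordinate is 1.
[ABP] = ½·((-21/2)·(-13/2−(-4)) + (-3)·(-4−1) + (5/2)·(1−(-13/2))) = ½·(105/4 + 15 + 75/4) = 30, so the C-coordinate is 1/2.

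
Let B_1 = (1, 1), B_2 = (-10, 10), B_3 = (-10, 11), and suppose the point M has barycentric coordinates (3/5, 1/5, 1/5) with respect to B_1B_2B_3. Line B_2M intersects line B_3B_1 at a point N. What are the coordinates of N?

Line B_2M meets B_3B_1 where the B_2-coordinate vanishes; zeroing M's B_2-weight and renormalizing leaves B_3, B_1-weights 1/5 : 3/5 → (1/4, 3/4).
So N = (1/4)·B_3 + (3/4)·B_1 = (-7/4, 7/2).

(-7/4, 7/2)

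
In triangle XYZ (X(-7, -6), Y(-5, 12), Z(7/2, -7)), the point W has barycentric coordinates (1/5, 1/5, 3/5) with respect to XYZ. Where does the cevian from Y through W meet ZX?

(7/8, -27/4)

Line YW meets ZX where the Y-coordinate vanishes; zeroing W's Y-weight and renormalizing leaves Z, X-weights 3/5 : 1/5 → (3/4, 1/4).
So V = (3/4)·Z + (1/4)·X = (7/8, -27/4).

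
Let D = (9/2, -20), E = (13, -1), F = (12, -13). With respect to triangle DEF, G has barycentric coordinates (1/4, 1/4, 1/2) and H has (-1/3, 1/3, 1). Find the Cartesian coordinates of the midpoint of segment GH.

Barycentric coordinates of the midpoint are the average: (-1/24, 7/24, 3/4).
Converting: (-1/24)·D + (7/24)·E + (3/4)·F = (605/48, -221/24).

(605/48, -221/24)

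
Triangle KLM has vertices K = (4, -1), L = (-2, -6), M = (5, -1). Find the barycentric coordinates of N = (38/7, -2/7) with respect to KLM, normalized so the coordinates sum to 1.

Signed area of the reference triangle: [KLM] = ½·(4·(-6−(-1)) + (-2)·(-1−(-1)) + 5·(-1−(-6))) = ½·(-20 + 0 + 25) = 5/2.
[NLM] = ½·((38/7)·(-6−(-1)) + (-2)·(-1−(-2/7)) + 5·(-2/7−(-6))) = ½·(-190/7 + 10/7 + 200/7) = 10/7, so the K-coordinate is (10/7)/(5/2) = 4/7.
[KNM] = ½·(4·(-2/7−(-1)) + (38/7)·(-1−(-1)) + 5·(-1−(-2/7))) = ½·(20/7 + 0 − 25/7) = -5/14, so the L-coordinate is -1/7.
[KLN] = ½·(4·(-6−(-2/7)) + (-2)·(-2/7−(-1)) + (38/7)·(-1−(-6))) = ½·(-160/7 − 10/7 + 190/7) = 10/7, so the M-coordinate is 4/7.

(4/7, -1/7, 4/7)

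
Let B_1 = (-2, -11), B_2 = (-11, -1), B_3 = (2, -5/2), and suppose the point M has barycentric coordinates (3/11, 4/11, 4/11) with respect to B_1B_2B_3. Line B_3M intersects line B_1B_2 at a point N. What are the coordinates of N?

(-50/7, -37/7)

Line B_3M meets B_1B_2 where the B_3-coordinate vanishes; zeroing M's B_3-weight and renormalizing leaves B_1, B_2-weights 3/11 : 4/11 → (3/7, 4/7).
So N = (3/7)·B_1 + (4/7)·B_2 = (-50/7, -37/7).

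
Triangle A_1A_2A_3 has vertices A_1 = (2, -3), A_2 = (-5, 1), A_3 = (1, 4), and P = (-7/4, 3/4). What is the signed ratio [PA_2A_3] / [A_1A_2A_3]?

1/4

[A_1A_2A_3] = ½·(2·(1−4) + (-5)·(4−(-3)) + 1·(-3−1)) = ½·(-6 − 35 − 4) = -45/2.
[PA_2A_3] = ½·((-7/4)·(1−4) + (-5)·(4−(3/4)) + 1·(3/4−1)) = ½·(21/4 − 65/4 − 1/4) = -45/8, so the ratio is (-45/8)/(-45/2) = 1/4.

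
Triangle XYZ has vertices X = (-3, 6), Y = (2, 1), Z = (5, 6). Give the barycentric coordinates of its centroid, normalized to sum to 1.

The centroid is the average of the vertices, so each weight is 1/3.

(1/3, 1/3, 1/3)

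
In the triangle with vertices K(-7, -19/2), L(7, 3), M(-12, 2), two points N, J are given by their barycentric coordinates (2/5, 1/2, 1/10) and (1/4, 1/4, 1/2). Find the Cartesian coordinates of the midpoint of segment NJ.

(-13/4, -109/80)

Barycentric coordinates of the midpoint are the average: (13/40, 3/8, 3/10).
Converting: (13/40)·K + (3/8)·L + (3/10)·M = (-13/4, -109/80).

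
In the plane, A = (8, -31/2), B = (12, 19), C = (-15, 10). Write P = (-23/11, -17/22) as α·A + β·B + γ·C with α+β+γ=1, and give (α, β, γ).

(5/11, 1/11, 5/11)

Signed area of the reference triangle: [ABC] = ½·(8·(19−10) + 12·(10−(-31/2)) + (-15)·(-31/2−19)) = ½·(72 + 306 + 1035/2) = 1791/4.
[PBC] = ½·((-23/11)·(19−10) + 12·(10−(-17/22)) + (-15)·(-17/22−19)) = ½·(-207/11 + 1422/11 + 6525/22) = 8955/44, so the A-coordinate is (8955/44)/(1791/4) = 5/11.
[APC] = ½·(8·(-17/22−10) + (-23/11)·(10−(-31/2)) + (-15)·(-31/2−(-17/22))) = ½·(-948/11 − 1173/22 + 2430/11) = 1791/44, so the B-coordinate is 1/11.
[ABP] = ½·(8·(19−(-17/22)) + 12·(-17/22−(-31/2)) + (-23/11)·(-31/2−19)) = ½·(1740/11 + 1944/11 + 1587/22) = 8955/44, so the C-coordinate is 5/11.
Check: 5/11 + 1/11 + 5/11 = 1.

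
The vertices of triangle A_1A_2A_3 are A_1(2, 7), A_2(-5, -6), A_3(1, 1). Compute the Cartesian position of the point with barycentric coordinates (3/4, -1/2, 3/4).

P = (3/4)·A_1 + (-1/2)·A_2 + (3/4)·A_3.
x-coordinate: (3/4)·2 + (-1/2)·(-5) + (3/4)·1 = 19/4.
y-coordinate: (3/4)·7 + (-1/2)·(-6) + (3/4)·1 = 9.

(19/4, 9)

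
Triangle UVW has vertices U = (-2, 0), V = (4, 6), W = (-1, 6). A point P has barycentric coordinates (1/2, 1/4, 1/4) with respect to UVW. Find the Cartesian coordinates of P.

(-1/4, 3)

P = (1/2)·U + (1/4)·V + (1/4)·W.
x-coordinate: (1/2)·(-2) + (1/4)·4 + (1/4)·(-1) = -1/4.
y-coordinate: (1/2)·0 + (1/4)·6 + (1/4)·6 = 3.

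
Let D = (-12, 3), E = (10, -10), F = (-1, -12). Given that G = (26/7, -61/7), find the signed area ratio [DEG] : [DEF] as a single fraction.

2/7

[DEF] = ½·((-12)·(-10−(-12)) + 10·(-12−3) + (-1)·(3−(-10))) = ½·(-24 − 150 − 13) = -187/2.
[DEG] = ½·((-12)·(-10−(-61/7)) + 10·(-61/7−3) + (26/7)·(3−(-10))) = ½·(108/7 − 820/7 + 338/7) = -187/7, so the ratio is (-187/7)/(-187/2) = 2/7.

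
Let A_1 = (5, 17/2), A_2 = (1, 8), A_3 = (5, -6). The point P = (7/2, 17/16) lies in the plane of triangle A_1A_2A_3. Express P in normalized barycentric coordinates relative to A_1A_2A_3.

(1/8, 3/8, 1/2)

Signed area of the reference triangle: [A_1A_2A_3] = ½·(5·(8−(-6)) + 1·(-6−(17/2)) + 5·(17/2−8)) = ½·(70 − 29/2 + 5/2) = 29.
[PA_2A_3] = ½·((7/2)·(8−(-6)) + 1·(-6−(17/16)) + 5·(17/16−8)) = ½·(49 − 113/16 − 555/16) = 29/8, so the A_1-coordinate is (29/8)/29 = 1/8.
[A_1PA_3] = ½·(5·(17/16−(-6)) + (7/2)·(-6−(17/2)) + 5·(17/2−(17/16))) = ½·(565/16 − 203/4 + 595/16) = 87/8, so the A_2-coordinate is 3/8.
[A_1A_2P] = ½·(5·(8−(17/16)) + 1·(17/16−(17/2)) + (7/2)·(17/2−8)) = ½·(555/16 − 119/16 + 7/4) = 29/2, so the A_3-coordinate is 1/2.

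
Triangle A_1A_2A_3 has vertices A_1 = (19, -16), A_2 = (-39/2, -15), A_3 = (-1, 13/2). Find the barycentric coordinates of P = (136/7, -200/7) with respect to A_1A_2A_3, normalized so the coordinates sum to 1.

Signed area of the reference triangle: [A_1A_2A_3] = ½·(19·(-15−(13/2)) + (-39/2)·(13/2−(-16)) + (-1)·(-16−(-15))) = ½·(-817/2 − 1755/4 + 1) = -3385/8.
[PA_2A_3] = ½·((136/7)·(-15−(13/2)) + (-39/2)·(13/2−(-200/7)) + (-1)·(-200/7−(-15))) = ½·(-2924/7 − 19149/28 + 95/7) = -30465/56, so the A_1-coordinate is (-30465/56)/(-3385/8) = 9/7.
[A_1PA_3] = ½·(19·(-200/7−(13/2)) + (136/7)·(13/2−(-16)) + (-1)·(-16−(-200/7))) = ½·(-9329/14 + 3060/7 − 88/7) = -3385/28, so the A_2-coordinate is 2/7.
[A_1A_2P] = ½·(19·(-15−(-200/7)) + (-39/2)·(-200/7−(-16)) + (136/7)·(-16−(-15))) = ½·(1805/7 + 1716/7 − 136/7) = 3385/14, so the A_3-coordinate is -4/7.
Check: 9/7 + 2/7 − 4/7 = 1.

(9/7, 2/7, -4/7)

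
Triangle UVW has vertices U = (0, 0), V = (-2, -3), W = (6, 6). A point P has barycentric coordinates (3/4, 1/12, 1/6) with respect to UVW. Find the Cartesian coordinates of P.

P = (3/4)·U + (1/12)·V + (1/6)·W.
x-coordinate: (3/4)·0 + (1/12)·(-2) + (1/6)·6 = 5/6.
y-coordinate: (3/4)·0 + (1/12)·(-3) + (1/6)·6 = 3/4.

(5/6, 3/4)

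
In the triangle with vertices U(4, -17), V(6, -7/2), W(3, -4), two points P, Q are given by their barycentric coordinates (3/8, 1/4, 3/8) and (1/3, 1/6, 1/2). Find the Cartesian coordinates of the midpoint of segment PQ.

(191/48, -17/2)

Barycentric coordinates of the midpoint are the average: (17/48, 5/24, 7/16).
Converting: (17/48)·U + (5/24)·V + (7/16)·W = (191/48, -17/2).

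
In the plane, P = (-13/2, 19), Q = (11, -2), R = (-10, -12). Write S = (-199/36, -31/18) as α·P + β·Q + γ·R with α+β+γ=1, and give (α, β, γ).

Signed area of the reference triangle: [PQR] = ½·((-13/2)·(-2−(-12)) + 11·(-12−19) + (-10)·(19−(-2))) = ½·(-65 − 341 − 210) = -308.
[SQR] = ½·((-199/36)·(-2−(-12)) + 11·(-12−(-31/18)) + (-10)·(-31/18−(-2))) = ½·(-995/18 − 2035/18 − 25/9) = -770/9, so the P-coordinate is (-770/9)/(-308) = 5/18.
[PSR] = ½·((-13/2)·(-31/18−(-12)) + (-199/36)·(-12−19) + (-10)·(19−(-31/18))) = ½·(-2405/36 + 6169/36 − 1865/9) = -154/3, so the Q-coordinate is 1/6.
[PQS] = ½·((-13/2)·(-2−(-31/18)) + 11·(-31/18−19) + (-199/36)·(19−(-2))) = ½·(65/36 − 4103/18 − 1393/12) = -1540/9, so the R-coordinate is 5/9.
Check: 5/18 + 1/6 + 5/9 = 1.

(5/18, 1/6, 5/9)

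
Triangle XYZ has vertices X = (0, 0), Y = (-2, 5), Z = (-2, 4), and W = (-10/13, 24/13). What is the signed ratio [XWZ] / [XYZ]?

4/13

[XYZ] = ½·(0·(5−4) + (-2)·(4−0) + (-2)·(0−5)) = ½·(0 − 8 + 10) = 1.
[XWZ] = ½·(0·(24/13−4) + (-10/13)·(4−0) + (-2)·(0−(24/13))) = ½·(0 − 40/13 + 48/13) = 4/13, so the ratio is (4/13)/1 = 4/13.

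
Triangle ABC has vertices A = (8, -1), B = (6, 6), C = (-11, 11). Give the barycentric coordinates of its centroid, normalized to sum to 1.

(1/3, 1/3, 1/3)

The centroid is the average of the vertices, so each weight is 1/3.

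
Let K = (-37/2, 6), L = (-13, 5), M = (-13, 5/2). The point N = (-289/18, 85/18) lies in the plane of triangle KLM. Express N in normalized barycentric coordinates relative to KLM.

Signed area of the reference triangle: [KLM] = ½·((-37/2)·(5−(5/2)) + (-13)·(5/2−6) + (-13)·(6−5)) = ½·(-185/4 + 91/2 − 13) = -55/8.
[NLM] = ½·((-289/18)·(5−(5/2)) + (-13)·(5/2−(85/18)) + (-13)·(85/18−5)) = ½·(-1445/36 + 260/9 + 65/18) = -275/72, so the K-coordinate is (-275/72)/(-55/8) = 5/9.
[KNM] = ½·((-37/2)·(85/18−(5/2)) + (-289/18)·(5/2−6) + (-13)·(6−(85/18))) = ½·(-370/9 + 2023/36 − 299/18) = -55/72, so the L-coordinate is 1/9.
[KLN] = ½·((-37/2)·(5−(85/18)) + (-13)·(85/18−6) + (-289/18)·(6−5)) = ½·(-185/36 + 299/18 − 289/18) = -55/24, so the M-coordinate is 1/3.

(5/9, 1/9, 1/3)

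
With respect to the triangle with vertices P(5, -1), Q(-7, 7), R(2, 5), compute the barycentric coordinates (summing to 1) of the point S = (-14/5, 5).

Signed area of the reference triangle: [PQR] = ½·(5·(7−5) + (-7)·(5−(-1)) + 2·(-1−7)) = ½·(10 − 42 − 16) = -24.
[SQR] = ½·((-14/5)·(7−5) + (-7)·(5−5) + 2·(5−7)) = ½·(-28/5 + 0 − 4) = -24/5, so the P-coordinate is (-24/5)/(-24) = 1/5.
[PSR] = ½·(5·(5−5) + (-14/5)·(5−(-1)) + 2·(-1−5)) = ½·(0 − 84/5 − 12) = -72/5, so the Q-coordinate is 3/5.
[PQS] = ½·(5·(7−5) + (-7)·(5−(-1)) + (-14/5)·(-1−7)) = ½·(10 − 42 + 112/5) = -24/5, so the R-coordinate is 1/5.
Check: 1/5 + 3/5 + 1/5 = 1.

(1/5, 3/5, 1/5)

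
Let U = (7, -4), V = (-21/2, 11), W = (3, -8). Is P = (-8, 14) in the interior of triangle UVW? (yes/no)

no

Barycentric coordinates of P: (44/65, 66/65, -9/13).
The three coordinates are positive, positive, negative; a point is interior exactly when all three are positive.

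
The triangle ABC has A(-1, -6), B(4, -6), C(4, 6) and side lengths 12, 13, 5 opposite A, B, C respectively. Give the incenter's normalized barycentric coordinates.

(2/5, 13/30, 1/6)

The incenter has barycentric coordinates proportional to the opposite side lengths: (12 : 13 : 5).
Normalizing by 12+13+5 = 30 gives (2/5, 13/30, 1/6).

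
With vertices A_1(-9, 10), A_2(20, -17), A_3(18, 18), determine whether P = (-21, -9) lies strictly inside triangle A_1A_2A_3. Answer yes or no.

Barycentric coordinates of P: (1419/961, 417/961, -875/961).
The three coordinates are positive, positive, negative; a point is interior exactly when all three are positive.

no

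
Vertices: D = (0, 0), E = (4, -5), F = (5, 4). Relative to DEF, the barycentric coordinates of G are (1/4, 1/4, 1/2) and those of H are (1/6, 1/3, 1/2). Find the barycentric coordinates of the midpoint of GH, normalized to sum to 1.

Since both coordinate triples sum to 1, the midpoint's barycentrics are the componentwise average.
(1/4+1/6)/2 = 5/24; similarly 7/24 and 1/2.

(5/24, 7/24, 1/2)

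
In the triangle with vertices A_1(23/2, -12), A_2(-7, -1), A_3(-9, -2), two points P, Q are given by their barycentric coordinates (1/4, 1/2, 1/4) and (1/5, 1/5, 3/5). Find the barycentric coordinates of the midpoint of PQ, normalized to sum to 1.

Since both coordinate triples sum to 1, the midpoint's barycentrics are the componentwise average.
(1/4+1/5)/2 = 9/40; similarly 7/20 and 17/40.

(9/40, 7/20, 17/40)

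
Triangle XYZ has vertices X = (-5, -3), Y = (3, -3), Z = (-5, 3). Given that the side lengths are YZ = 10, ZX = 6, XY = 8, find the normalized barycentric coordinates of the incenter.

(5/12, 1/4, 1/3)

The incenter has barycentric coordinates proportional to the opposite side lengths: (10 : 6 : 8).
Normalizing by 10+6+8 = 24 gives (5/12, 1/4, 1/3).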